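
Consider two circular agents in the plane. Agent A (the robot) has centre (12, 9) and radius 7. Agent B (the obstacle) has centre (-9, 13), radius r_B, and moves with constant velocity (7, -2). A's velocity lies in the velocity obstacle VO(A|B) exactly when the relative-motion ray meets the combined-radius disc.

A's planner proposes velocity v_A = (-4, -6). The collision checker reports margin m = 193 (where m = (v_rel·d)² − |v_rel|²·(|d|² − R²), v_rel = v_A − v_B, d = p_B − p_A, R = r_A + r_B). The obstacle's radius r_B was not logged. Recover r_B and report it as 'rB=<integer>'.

m = 193
d = (-21, 4);  v_rel = (-11, -4),  |v_rel|² = 137
v_rel×d = (-11)·(4) − (-4)·(-21) = -128
since m = R²·137 − (-128)²:  R² = (16384 + 193) / 137 = 121
R = √121 = 11  ⇒  r_B = 11 − 7 = 4

rB=4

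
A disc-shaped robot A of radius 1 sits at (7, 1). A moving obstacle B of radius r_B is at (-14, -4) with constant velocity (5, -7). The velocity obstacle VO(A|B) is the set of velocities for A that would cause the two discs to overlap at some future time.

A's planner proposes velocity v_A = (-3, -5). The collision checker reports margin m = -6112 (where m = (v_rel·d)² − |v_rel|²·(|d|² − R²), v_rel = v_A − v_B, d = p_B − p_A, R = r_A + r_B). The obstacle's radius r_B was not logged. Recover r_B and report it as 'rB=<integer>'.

m = -6112
d = (-21, -5);  v_rel = (-8, 2),  |v_rel|² = 68
v_rel×d = (-8)·(-5) − (2)·(-21) = 82
since m = R²·68 − 82²:  R² = (6724 + -6112) / 68 = 9
R = √9 = 3  ⇒  r_B = 3 − 1 = 2

rB=2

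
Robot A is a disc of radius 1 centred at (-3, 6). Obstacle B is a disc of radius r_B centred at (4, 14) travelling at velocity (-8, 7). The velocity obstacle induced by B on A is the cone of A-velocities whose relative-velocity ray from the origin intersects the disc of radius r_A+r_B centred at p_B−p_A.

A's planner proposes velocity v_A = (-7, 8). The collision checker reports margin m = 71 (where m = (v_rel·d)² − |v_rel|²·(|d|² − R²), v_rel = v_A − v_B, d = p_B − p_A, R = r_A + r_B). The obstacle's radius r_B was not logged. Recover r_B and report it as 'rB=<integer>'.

m = 71
d = (7, 8);  v_rel = (1, 1),  |v_rel|² = 2
v_rel×d = (1)·(8) − (1)·(7) = 1
since m = R²·2 − 1²:  R² = (1 + 71) / 2 = 36
R = √36 = 6  ⇒  r_B = 6 − 1 = 5

rB=5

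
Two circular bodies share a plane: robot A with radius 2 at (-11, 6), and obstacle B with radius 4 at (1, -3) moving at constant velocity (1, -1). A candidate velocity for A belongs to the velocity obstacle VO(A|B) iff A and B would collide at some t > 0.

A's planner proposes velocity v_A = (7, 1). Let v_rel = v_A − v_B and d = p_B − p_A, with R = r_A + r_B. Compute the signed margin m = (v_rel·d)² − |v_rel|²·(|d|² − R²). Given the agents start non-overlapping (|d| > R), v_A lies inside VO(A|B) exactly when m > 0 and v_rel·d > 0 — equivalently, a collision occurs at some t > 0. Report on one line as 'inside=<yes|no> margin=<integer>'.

d = (12, -9),  |d|² = 225;  R = 2+4 = 6,  c = 225−6² = 189
v_rel = (6, 2),  |v_rel|² = 40;  v_rel·d = (6)·(12) + (2)·(-9) = 54
40·t² − 108·t + 189 = 0  ⇒  m = 54² − 40·189 = -4644
m = -4644 < 0,  v_rel·d = 54 > 0  ⇒  outside

inside=no margin=-4644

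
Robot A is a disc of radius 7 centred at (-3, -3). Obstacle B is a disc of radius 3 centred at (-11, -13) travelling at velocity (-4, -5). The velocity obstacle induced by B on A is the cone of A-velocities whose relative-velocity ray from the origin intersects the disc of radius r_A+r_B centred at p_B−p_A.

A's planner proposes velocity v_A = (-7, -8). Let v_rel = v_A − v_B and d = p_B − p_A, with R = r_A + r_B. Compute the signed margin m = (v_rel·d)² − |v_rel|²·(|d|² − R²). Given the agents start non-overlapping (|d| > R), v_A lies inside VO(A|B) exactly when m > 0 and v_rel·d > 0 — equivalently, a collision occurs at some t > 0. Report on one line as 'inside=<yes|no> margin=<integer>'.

d = (-8, -10),  |d|² = 164;  R = 7+3 = 10,  c = 164−10² = 64
v_rel = (-3, -3),  |v_rel|² = 18;  v_rel·d = (-3)·(-8) + (-3)·(-10) = 54
18·t² − 108·t + 64 = 0  ⇒  m = 54² − 18·64 = 1764
m = 1764 > 0,  v_rel·d = 54 > 0  ⇒  inside

inside=yes margin=1764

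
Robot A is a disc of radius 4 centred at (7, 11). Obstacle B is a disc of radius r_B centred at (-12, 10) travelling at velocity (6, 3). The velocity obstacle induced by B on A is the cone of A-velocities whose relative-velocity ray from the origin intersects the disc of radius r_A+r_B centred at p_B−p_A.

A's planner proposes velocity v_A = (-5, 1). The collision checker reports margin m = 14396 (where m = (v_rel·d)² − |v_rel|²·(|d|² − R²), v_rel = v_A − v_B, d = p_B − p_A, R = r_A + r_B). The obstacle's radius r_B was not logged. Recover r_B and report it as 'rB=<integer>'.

m = 14396
d = (-19, -1);  v_rel = (-11, -2),  |v_rel|² = 125
v_rel×d = (-11)·(-1) − (-2)·(-19) = -27
since m = R²·125 − (-27)²:  R² = (729 + 14396) / 125 = 121
R = √121 = 11  ⇒  r_B = 11 − 4 = 7

rB=7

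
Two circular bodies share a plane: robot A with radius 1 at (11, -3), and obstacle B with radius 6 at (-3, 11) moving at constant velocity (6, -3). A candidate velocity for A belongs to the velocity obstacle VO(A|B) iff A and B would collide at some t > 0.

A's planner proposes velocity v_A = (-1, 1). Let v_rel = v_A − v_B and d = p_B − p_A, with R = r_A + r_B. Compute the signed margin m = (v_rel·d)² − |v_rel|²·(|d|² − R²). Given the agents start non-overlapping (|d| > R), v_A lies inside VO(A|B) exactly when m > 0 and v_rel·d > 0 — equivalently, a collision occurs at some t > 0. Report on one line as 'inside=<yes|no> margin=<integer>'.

d = (-14, 14),  |d|² = 392;  R = 1+6 = 7,  c = 392−7² = 343
v_rel = (-7, 4),  |v_rel|² = 65;  v_rel·d = (-7)·(-14) + (4)·(14) = 154
65·t² − 308·t + 343 = 0  ⇒  m = 154² − 65·343 = 1421
m = 1421 > 0,  v_rel·d = 154 > 0  ⇒  inside

inside=yes margin=1421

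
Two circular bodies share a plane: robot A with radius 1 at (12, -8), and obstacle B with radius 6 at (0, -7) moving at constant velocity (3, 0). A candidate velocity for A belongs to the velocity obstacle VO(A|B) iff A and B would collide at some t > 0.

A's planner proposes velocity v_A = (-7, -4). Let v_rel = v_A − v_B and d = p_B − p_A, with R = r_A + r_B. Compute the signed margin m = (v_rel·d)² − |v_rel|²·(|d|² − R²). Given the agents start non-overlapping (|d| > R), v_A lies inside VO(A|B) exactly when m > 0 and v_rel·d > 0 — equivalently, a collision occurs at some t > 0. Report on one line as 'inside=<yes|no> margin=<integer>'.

d = (-12, 1),  |d|² = 145;  R = 1+6 = 7,  c = 145−7² = 96
v_rel = (-10, -4),  |v_rel|² = 116;  v_rel·d = (-10)·(-12) + (-4)·(1) = 116
116·t² − 232·t + 96 = 0  ⇒  m = 116² − 116·96 = 2320
m = 2320 > 0,  v_rel·d = 116 > 0  ⇒  inside

inside=yes margin=2320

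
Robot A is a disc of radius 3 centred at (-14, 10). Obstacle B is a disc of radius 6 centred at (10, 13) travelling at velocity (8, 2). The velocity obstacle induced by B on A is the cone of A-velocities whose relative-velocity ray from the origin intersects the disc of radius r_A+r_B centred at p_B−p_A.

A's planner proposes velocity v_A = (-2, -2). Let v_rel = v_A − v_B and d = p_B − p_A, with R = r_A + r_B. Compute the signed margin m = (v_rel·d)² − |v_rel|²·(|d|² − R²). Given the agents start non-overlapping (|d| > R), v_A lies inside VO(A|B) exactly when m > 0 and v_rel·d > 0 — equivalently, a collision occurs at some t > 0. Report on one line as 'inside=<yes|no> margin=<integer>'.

d = (24, 3),  |d|² = 585;  R = 3+6 = 9,  c = 585−9² = 504
v_rel = (-10, -4),  |v_rel|² = 116;  v_rel·d = (-10)·(24) + (-4)·(3) = -252
116·t² + 504·t + 504 = 0  ⇒  m = (-252)² − 116·504 = 5040
m = 5040 > 0,  v_rel·d = -252 < 0  ⇒  outside

inside=no margin=5040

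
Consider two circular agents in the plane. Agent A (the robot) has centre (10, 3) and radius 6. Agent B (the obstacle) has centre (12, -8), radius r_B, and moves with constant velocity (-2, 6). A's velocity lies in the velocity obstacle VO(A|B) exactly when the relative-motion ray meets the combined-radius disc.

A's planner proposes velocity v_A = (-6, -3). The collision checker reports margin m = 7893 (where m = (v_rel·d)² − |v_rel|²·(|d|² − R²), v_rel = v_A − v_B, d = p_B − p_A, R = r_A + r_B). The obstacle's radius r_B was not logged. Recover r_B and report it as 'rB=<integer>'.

m = 7893
d = (2, -11);  v_rel = (-4, -9),  |v_rel|² = 97
v_rel×d = (-4)·(-11) − (-9)·(2) = 62
since m = R²·97 − 62²:  R² = (3844 + 7893) / 97 = 121
R = √121 = 11  ⇒  r_B = 11 − 6 = 5

rB=5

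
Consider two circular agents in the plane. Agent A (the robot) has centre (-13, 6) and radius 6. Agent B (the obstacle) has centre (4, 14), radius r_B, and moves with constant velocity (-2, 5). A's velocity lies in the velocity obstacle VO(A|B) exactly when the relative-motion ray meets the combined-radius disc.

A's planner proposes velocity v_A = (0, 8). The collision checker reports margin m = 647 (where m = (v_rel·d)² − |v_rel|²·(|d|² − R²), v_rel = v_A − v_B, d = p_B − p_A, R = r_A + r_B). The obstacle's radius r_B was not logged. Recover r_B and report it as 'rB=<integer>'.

m = 647
d = (17, 8);  v_rel = (2, 3),  |v_rel|² = 13
v_rel×d = (2)·(8) − (3)·(17) = -35
since m = R²·13 − (-35)²:  R² = (1225 + 647) / 13 = 144
R = √144 = 12  ⇒  r_B = 12 − 6 = 6

rB=6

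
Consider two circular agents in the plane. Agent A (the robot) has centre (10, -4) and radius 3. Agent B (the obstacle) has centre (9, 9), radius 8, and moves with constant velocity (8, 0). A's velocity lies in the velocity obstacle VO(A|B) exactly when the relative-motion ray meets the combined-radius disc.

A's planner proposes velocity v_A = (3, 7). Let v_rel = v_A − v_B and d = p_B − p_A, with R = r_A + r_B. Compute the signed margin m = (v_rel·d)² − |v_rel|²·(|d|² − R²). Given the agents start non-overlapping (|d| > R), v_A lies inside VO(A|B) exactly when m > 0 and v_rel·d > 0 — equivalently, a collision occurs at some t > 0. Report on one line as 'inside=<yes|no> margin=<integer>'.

d = (-1, 13),  |d|² = 170;  R = 3+8 = 11,  c = 170−11² = 49
v_rel = (-5, 7),  |v_rel|² = 74;  v_rel·d = (-5)·(-1) + (7)·(13) = 96
74·t² − 192·t + 49 = 0  ⇒  m = 96² − 74·49 = 5590
m = 5590 > 0,  v_rel·d = 96 > 0  ⇒  inside

inside=yes margin=5590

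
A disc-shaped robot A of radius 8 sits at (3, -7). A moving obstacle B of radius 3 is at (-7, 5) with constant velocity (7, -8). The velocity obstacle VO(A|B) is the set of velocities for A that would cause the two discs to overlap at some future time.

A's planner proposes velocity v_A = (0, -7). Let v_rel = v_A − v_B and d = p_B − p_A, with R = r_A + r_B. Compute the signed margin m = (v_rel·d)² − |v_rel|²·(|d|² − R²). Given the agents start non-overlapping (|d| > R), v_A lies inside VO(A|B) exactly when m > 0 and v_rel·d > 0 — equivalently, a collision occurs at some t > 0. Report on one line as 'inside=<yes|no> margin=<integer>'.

d = (-10, 12),  |d|² = 244;  R = 8+3 = 11,  c = 244−11² = 123
v_rel = (-7, 1),  |v_rel|² = 50;  v_rel·d = (-7)·(-10) + (1)·(12) = 82
50·t² − 164·t + 123 = 0  ⇒  m = 82² − 50·123 = 574
m = 574 > 0,  v_rel·d = 82 > 0  ⇒  inside

inside=yes margin=574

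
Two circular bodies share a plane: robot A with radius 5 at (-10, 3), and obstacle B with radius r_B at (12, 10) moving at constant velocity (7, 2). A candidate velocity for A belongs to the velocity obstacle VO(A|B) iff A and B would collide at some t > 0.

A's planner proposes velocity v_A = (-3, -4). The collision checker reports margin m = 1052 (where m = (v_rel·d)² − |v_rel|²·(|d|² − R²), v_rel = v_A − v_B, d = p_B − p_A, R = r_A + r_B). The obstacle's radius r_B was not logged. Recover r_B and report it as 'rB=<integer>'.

m = 1052
d = (22, 7);  v_rel = (-10, -6),  |v_rel|² = 136
v_rel×d = (-10)·(7) − (-6)·(22) = 62
since m = R²·136 − 62²:  R² = (3844 + 1052) / 136 = 36
R = √36 = 6  ⇒  r_B = 6 − 5 = 1

rB=1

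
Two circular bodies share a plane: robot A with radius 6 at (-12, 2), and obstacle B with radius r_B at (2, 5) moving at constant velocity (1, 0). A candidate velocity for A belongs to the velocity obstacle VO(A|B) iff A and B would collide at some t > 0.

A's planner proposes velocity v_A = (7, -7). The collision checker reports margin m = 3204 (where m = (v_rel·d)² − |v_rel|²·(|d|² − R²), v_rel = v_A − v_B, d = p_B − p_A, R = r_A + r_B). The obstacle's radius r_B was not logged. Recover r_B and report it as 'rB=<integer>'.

m = 3204
d = (14, 3);  v_rel = (6, -7),  |v_rel|² = 85
v_rel×d = (6)·(3) − (-7)·(14) = 116
since m = R²·85 − 116²:  R² = (13456 + 3204) / 85 = 196
R = √196 = 14  ⇒  r_B = 14 − 6 = 8

rB=8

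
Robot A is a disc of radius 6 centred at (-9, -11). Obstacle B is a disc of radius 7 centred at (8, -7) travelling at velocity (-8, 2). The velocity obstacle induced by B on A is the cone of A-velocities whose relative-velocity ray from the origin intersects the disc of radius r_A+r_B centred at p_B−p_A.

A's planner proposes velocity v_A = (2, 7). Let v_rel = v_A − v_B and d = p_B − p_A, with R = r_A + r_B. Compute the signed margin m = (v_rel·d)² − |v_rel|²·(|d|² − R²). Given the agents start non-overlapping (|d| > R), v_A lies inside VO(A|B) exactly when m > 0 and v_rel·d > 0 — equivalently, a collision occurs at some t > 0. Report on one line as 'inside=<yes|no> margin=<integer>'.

d = (17, 4),  |d|² = 305;  R = 6+7 = 13,  c = 305−13² = 136
v_rel = (10, 5),  |v_rel|² = 125;  v_rel·d = (10)·(17) + (5)·(4) = 190
125·t² − 380·t + 136 = 0  ⇒  m = 190² − 125·136 = 19100
m = 19100 > 0,  v_rel·d = 190 > 0  ⇒  inside

inside=yes margin=19100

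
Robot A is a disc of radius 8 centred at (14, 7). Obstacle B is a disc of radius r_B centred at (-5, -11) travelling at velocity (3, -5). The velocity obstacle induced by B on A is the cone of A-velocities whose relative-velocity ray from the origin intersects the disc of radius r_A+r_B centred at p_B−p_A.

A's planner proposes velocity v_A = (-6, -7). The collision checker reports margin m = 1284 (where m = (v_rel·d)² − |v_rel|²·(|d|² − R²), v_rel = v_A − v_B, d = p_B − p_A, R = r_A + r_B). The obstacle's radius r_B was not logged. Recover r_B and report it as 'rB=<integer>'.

m = 1284
d = (-19, -18);  v_rel = (-9, -2),  |v_rel|² = 85
v_rel×d = (-9)·(-18) − (-2)·(-19) = 124
since m = R²·85 − 124²:  R² = (15376 + 1284) / 85 = 196
R = √196 = 14  ⇒  r_B = 14 − 8 = 6

rB=6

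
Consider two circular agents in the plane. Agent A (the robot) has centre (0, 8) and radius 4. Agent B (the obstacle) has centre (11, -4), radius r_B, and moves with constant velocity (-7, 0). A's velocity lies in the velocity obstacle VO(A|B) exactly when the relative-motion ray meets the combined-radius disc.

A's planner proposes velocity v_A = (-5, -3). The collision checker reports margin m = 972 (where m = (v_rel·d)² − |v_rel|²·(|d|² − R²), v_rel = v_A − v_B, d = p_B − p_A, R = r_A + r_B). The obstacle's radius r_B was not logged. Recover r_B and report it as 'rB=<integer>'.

m = 972
d = (11, -12);  v_rel = (2, -3),  |v_rel|² = 13
v_rel×d = (2)·(-12) − (-3)·(11) = 9
since m = R²·13 − 9²:  R² = (81 + 972) / 13 = 81
R = √81 = 9  ⇒  r_B = 9 − 4 = 5

rB=5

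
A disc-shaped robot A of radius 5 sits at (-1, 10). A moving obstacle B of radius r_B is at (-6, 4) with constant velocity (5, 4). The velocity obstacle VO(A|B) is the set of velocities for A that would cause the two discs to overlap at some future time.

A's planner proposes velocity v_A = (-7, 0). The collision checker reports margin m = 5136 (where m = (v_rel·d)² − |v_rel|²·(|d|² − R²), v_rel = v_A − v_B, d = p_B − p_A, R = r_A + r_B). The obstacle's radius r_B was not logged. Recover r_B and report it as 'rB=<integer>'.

m = 5136
d = (-5, -6);  v_rel = (-12, -4),  |v_rel|² = 160
v_rel×d = (-12)·(-6) − (-4)·(-5) = 52
since m = R²·160 − 52²:  R² = (2704 + 5136) / 160 = 49
R = √49 = 7  ⇒  r_B = 7 − 5 = 2

rB=2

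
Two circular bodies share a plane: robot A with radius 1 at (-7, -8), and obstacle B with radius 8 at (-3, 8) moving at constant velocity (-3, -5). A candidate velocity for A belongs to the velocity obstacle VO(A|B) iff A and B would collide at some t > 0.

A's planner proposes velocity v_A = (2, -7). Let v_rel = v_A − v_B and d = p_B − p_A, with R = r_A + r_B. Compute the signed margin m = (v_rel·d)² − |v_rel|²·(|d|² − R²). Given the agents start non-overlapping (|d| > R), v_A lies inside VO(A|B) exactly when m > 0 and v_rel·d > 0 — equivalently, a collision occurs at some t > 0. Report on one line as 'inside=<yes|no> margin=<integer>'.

d = (4, 16),  |d|² = 272;  R = 1+8 = 9,  c = 272−9² = 191
v_rel = (5, -2),  |v_rel|² = 29;  v_rel·d = (5)·(4) + (-2)·(16) = -12
29·t² + 24·t + 191 = 0  ⇒  m = (-12)² − 29·191 = -5395
m = -5395 < 0,  v_rel·d = -12 < 0  ⇒  outside

inside=no margin=-5395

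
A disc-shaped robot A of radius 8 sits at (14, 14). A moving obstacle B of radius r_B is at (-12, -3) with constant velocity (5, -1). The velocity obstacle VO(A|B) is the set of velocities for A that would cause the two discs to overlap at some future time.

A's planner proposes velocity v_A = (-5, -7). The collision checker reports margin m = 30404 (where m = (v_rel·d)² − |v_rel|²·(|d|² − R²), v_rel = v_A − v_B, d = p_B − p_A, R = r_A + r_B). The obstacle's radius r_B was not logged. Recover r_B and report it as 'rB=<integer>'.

m = 30404
d = (-26, -17);  v_rel = (-10, -6),  |v_rel|² = 136
v_rel×d = (-10)·(-17) − (-6)·(-26) = 14
since m = R²·136 − 14²:  R² = (196 + 30404) / 136 = 225
R = √225 = 15  ⇒  r_B = 15 − 8 = 7

rB=7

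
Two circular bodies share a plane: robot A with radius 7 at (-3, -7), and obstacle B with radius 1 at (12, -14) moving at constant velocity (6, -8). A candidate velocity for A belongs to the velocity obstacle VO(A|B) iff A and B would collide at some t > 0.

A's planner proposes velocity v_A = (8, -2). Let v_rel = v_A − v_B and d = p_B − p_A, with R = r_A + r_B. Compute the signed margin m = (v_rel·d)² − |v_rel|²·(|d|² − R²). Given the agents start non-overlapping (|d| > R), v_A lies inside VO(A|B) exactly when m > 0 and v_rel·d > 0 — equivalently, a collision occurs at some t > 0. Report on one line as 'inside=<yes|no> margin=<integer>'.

d = (15, -7),  |d|² = 274;  R = 7+1 = 8,  c = 274−8² = 210
v_rel = (2, 6),  |v_rel|² = 40;  v_rel·d = (2)·(15) + (6)·(-7) = -12
40·t² + 24·t + 210 = 0  ⇒  m = (-12)² − 40·210 = -8256
m = -8256 < 0,  v_rel·d = -12 < 0  ⇒  outside

inside=no margin=-8256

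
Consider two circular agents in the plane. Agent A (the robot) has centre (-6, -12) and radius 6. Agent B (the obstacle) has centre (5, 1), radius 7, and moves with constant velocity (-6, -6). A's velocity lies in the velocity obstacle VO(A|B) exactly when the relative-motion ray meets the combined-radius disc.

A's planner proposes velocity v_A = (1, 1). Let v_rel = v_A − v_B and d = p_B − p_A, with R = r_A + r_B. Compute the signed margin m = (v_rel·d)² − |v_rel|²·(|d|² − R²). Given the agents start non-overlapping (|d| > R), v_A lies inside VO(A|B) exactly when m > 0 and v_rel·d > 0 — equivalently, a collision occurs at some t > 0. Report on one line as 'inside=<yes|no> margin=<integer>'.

d = (11, 13),  |d|² = 290;  R = 6+7 = 13,  c = 290−13² = 121
v_rel = (7, 7),  |v_rel|² = 98;  v_rel·d = (7)·(11) + (7)·(13) = 168
98·t² − 336·t + 121 = 0  ⇒  m = 168² − 98·121 = 16366
m = 16366 > 0,  v_rel·d = 168 > 0  ⇒  inside

inside=yes margin=16366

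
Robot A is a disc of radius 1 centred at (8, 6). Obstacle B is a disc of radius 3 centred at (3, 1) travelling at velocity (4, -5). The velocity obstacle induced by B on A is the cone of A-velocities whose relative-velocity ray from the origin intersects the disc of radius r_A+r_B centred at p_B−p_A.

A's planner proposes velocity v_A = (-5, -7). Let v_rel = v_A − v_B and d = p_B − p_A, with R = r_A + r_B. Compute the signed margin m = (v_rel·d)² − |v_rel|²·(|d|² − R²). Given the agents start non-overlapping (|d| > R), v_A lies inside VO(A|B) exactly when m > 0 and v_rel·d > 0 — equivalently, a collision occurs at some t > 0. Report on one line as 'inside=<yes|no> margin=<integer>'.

d = (-5, -5),  |d|² = 50;  R = 1+3 = 4,  c = 50−4² = 34
v_rel = (-9, -2),  |v_rel|² = 85;  v_rel·d = (-9)·(-5) + (-2)·(-5) = 55
85·t² − 110·t + 34 = 0  ⇒  m = 55² − 85·34 = 135
m = 135 > 0,  v_rel·d = 55 > 0  ⇒  inside

inside=yes margin=135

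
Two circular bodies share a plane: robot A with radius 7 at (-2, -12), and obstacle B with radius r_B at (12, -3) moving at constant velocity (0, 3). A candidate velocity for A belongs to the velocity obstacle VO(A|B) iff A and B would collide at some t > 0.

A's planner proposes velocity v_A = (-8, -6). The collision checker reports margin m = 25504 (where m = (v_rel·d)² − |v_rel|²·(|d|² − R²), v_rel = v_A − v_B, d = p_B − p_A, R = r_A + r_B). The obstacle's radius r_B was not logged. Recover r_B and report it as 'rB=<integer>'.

m = 25504
d = (14, 9);  v_rel = (-8, -9),  |v_rel|² = 145
v_rel×d = (-8)·(9) − (-9)·(14) = 54
since m = R²·145 − 54²:  R² = (2916 + 25504) / 145 = 196
R = √196 = 14  ⇒  r_B = 14 − 7 = 7

rB=7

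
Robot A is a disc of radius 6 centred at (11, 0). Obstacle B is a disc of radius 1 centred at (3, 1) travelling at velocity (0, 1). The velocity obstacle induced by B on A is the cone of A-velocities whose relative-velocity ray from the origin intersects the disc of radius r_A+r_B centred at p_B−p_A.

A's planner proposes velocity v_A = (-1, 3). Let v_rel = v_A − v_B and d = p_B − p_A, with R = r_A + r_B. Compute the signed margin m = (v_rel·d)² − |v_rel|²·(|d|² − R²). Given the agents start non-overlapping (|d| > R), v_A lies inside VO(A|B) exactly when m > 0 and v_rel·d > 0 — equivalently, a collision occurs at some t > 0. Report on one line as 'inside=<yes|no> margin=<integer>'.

d = (-8, 1),  |d|² = 65;  R = 6+1 = 7,  c = 65−7² = 16
v_rel = (-1, 2),  |v_rel|² = 5;  v_rel·d = (-1)·(-8) + (2)·(1) = 10
5·t² − 20·t + 16 = 0  ⇒  m = 10² − 5·16 = 20
m = 20 > 0,  v_rel·d = 10 > 0  ⇒  inside

inside=yes margin=20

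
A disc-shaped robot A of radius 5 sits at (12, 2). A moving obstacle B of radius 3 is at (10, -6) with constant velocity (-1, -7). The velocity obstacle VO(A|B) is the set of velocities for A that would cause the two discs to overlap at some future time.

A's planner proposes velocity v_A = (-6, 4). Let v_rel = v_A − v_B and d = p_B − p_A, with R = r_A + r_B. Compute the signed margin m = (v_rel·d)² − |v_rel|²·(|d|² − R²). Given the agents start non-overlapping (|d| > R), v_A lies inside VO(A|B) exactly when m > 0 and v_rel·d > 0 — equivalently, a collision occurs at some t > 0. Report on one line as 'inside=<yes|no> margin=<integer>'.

d = (-2, -8),  |d|² = 68;  R = 5+3 = 8,  c = 68−8² = 4
v_rel = (-5, 11),  |v_rel|² = 146;  v_rel·d = (-5)·(-2) + (11)·(-8) = -78
146·t² + 156·t + 4 = 0  ⇒  m = (-78)² − 146·4 = 5500
m = 5500 > 0,  v_rel·d = -78 < 0  ⇒  outside

inside=no margin=5500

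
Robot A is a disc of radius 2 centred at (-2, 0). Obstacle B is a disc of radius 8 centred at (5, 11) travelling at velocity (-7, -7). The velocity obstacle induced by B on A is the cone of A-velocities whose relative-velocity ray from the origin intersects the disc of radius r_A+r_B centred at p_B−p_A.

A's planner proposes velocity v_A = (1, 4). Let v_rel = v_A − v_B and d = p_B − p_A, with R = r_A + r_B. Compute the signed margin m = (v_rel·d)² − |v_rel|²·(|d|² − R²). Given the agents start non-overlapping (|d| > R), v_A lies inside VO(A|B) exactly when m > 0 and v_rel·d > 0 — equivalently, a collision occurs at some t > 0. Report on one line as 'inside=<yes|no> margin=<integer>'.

d = (7, 11),  |d|² = 170;  R = 2+8 = 10,  c = 170−10² = 70
v_rel = (8, 11),  |v_rel|² = 185;  v_rel·d = (8)·(7) + (11)·(11) = 177
185·t² − 354·t + 70 = 0  ⇒  m = 177² − 185·70 = 18379
m = 18379 > 0,  v_rel·d = 177 > 0  ⇒  inside

inside=yes margin=18379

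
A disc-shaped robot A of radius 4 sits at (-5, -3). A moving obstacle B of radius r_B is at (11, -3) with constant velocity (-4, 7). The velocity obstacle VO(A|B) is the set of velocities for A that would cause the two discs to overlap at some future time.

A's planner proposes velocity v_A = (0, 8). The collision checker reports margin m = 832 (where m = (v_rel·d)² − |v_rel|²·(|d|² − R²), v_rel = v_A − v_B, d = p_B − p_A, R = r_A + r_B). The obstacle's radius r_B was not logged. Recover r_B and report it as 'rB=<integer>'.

m = 832
d = (16, 0);  v_rel = (4, 1),  |v_rel|² = 17
v_rel×d = (4)·(0) − (1)·(16) = -16
since m = R²·17 − (-16)²:  R² = (256 + 832) / 17 = 64
R = √64 = 8  ⇒  r_B = 8 − 4 = 4

rB=4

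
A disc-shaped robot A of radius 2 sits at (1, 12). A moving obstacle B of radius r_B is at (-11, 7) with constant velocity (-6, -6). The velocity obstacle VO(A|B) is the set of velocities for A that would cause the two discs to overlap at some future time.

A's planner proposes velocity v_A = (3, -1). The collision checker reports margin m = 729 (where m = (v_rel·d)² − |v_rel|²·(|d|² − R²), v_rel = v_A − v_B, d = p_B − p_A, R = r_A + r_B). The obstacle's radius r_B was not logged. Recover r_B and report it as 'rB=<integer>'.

m = 729
d = (-12, -5);  v_rel = (9, 5),  |v_rel|² = 106
v_rel×d = (9)·(-5) − (5)·(-12) = 15
since m = R²·106 − 15²:  R² = (225 + 729) / 106 = 9
R = √9 = 3  ⇒  r_B = 3 − 2 = 1

rB=1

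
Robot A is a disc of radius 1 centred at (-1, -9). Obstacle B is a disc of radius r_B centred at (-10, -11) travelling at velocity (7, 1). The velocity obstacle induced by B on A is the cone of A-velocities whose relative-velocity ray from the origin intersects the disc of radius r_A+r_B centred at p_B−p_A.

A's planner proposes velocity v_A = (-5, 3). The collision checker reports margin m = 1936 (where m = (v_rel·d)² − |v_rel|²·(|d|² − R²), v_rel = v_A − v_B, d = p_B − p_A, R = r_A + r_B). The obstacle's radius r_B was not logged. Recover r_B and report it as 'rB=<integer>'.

m = 1936
d = (-9, -2);  v_rel = (-12, 2),  |v_rel|² = 148
v_rel×d = (-12)·(-2) − (2)·(-9) = 42
since m = R²·148 − 42²:  R² = (1764 + 1936) / 148 = 25
R = √25 = 5  ⇒  r_B = 5 − 1 = 4

rB=4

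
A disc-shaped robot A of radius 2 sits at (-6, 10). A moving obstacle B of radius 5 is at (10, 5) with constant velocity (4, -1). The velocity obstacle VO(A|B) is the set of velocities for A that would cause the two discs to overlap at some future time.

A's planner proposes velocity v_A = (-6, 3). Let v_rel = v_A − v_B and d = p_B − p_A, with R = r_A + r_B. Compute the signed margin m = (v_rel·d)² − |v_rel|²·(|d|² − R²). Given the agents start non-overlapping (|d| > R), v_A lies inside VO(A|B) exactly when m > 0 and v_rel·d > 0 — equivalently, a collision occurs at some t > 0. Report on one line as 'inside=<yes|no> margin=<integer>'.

d = (16, -5),  |d|² = 281;  R = 2+5 = 7,  c = 281−7² = 232
v_rel = (-10, 4),  |v_rel|² = 116;  v_rel·d = (-10)·(16) + (4)·(-5) = -180
116·t² + 360·t + 232 = 0  ⇒  m = (-180)² − 116·232 = 5488
m = 5488 > 0,  v_rel·d = -180 < 0  ⇒  outside

inside=no margin=5488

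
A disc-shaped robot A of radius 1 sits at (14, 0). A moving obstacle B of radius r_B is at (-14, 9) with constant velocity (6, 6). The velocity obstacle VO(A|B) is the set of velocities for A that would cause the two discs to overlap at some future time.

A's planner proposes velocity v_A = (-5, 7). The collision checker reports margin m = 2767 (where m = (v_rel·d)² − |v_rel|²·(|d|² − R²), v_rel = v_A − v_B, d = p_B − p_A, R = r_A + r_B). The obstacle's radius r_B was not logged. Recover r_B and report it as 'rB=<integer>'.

m = 2767
d = (-28, 9);  v_rel = (-11, 1),  |v_rel|² = 122
v_rel×d = (-11)·(9) − (1)·(-28) = -71
since m = R²·122 − (-71)²:  R² = (5041 + 2767) / 122 = 64
R = √64 = 8  ⇒  r_B = 8 − 1 = 7

rB=7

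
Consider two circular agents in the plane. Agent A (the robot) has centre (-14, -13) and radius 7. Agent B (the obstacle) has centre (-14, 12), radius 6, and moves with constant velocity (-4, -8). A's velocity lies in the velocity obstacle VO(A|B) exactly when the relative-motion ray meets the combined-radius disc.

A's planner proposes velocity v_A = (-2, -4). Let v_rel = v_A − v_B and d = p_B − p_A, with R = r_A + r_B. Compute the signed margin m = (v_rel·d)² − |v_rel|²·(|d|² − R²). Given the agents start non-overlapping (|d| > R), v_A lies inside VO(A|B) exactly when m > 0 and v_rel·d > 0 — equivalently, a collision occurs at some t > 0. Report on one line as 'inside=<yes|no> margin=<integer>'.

d = (0, 25),  |d|² = 625;  R = 7+6 = 13,  c = 625−13² = 456
v_rel = (2, 4),  |v_rel|² = 20;  v_rel·d = (2)·(0) + (4)·(25) = 100
20·t² − 200·t + 456 = 0  ⇒  m = 100² − 20·456 = 880
m = 880 > 0,  v_rel·d = 100 > 0  ⇒  inside

inside=yes margin=880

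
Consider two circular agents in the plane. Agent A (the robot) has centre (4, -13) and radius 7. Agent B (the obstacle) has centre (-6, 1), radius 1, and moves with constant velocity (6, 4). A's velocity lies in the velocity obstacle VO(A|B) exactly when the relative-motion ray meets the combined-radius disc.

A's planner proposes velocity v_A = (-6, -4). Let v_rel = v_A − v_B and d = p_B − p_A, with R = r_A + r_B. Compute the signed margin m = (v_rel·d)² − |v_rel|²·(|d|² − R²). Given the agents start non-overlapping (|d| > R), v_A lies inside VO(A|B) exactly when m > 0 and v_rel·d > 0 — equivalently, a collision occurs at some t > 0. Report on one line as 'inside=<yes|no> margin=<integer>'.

d = (-10, 14),  |d|² = 296;  R = 7+1 = 8,  c = 296−8² = 232
v_rel = (-12, -8),  |v_rel|² = 208;  v_rel·d = (-12)·(-10) + (-8)·(14) = 8
208·t² − 16·t + 232 = 0  ⇒  m = 8² − 208·232 = -48192
m = -48192 < 0,  v_rel·d = 8 > 0  ⇒  outside

inside=no margin=-48192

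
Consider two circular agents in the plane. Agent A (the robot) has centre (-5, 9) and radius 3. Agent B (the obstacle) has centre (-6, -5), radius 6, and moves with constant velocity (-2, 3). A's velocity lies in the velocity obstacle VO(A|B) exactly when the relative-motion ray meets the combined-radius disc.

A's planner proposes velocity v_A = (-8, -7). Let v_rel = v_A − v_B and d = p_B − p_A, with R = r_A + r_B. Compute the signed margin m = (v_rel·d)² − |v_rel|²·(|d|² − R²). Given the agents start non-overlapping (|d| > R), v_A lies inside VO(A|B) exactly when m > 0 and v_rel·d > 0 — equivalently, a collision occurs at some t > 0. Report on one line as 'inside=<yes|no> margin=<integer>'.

d = (-1, -14),  |d|² = 197;  R = 3+6 = 9,  c = 197−9² = 116
v_rel = (-6, -10),  |v_rel|² = 136;  v_rel·d = (-6)·(-1) + (-10)·(-14) = 146
136·t² − 292·t + 116 = 0  ⇒  m = 146² − 136·116 = 5540
m = 5540 > 0,  v_rel·d = 146 > 0  ⇒  inside

inside=yes margin=5540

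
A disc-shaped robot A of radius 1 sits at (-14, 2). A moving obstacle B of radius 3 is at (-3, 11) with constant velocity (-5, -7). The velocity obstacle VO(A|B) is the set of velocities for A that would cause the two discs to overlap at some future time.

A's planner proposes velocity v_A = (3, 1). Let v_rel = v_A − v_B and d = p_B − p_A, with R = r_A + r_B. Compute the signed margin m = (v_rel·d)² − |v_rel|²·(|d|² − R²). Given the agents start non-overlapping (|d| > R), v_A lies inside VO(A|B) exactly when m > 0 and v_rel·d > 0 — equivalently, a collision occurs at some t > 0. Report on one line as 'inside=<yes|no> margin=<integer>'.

d = (11, 9),  |d|² = 202;  R = 1+3 = 4,  c = 202−4² = 186
v_rel = (8, 8),  |v_rel|² = 128;  v_rel·d = (8)·(11) + (8)·(9) = 160
128·t² − 320·t + 186 = 0  ⇒  m = 160² − 128·186 = 1792
m = 1792 > 0,  v_rel·d = 160 > 0  ⇒  inside

inside=yes margin=1792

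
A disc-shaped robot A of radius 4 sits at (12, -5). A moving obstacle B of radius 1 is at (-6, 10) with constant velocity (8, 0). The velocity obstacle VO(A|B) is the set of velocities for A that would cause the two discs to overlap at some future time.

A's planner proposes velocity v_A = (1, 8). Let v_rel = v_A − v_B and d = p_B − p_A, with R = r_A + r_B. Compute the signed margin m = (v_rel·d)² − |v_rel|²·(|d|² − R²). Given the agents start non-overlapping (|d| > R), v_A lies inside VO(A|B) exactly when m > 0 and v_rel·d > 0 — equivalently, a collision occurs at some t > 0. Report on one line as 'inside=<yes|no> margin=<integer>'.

d = (-18, 15),  |d|² = 549;  R = 4+1 = 5,  c = 549−5² = 524
v_rel = (-7, 8),  |v_rel|² = 113;  v_rel·d = (-7)·(-18) + (8)·(15) = 246
113·t² − 492·t + 524 = 0  ⇒  m = 246² − 113·524 = 1304
m = 1304 > 0,  v_rel·d = 246 > 0  ⇒  inside

inside=yes margin=1304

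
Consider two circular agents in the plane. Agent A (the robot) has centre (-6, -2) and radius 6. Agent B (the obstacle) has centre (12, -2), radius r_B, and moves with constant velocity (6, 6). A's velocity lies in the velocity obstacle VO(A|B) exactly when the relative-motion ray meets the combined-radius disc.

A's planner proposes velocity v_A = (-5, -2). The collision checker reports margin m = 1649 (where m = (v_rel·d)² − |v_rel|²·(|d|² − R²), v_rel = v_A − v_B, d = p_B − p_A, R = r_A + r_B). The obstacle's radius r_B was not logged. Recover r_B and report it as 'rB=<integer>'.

m = 1649
d = (18, 0);  v_rel = (-11, -8),  |v_rel|² = 185
v_rel×d = (-11)·(0) − (-8)·(18) = 144
since m = R²·185 − 144²:  R² = (20736 + 1649) / 185 = 121
R = √121 = 11  ⇒  r_B = 11 − 6 = 5

rB=5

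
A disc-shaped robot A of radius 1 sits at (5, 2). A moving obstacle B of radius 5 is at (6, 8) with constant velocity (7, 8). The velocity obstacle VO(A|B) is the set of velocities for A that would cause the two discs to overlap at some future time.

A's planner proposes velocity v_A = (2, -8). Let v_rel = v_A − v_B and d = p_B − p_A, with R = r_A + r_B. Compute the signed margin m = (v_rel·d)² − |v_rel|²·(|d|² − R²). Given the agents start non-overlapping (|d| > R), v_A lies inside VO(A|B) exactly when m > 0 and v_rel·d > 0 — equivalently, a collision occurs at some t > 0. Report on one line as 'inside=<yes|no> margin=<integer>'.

d = (1, 6),  |d|² = 37;  R = 1+5 = 6,  c = 37−6² = 1
v_rel = (-5, -16),  |v_rel|² = 281;  v_rel·d = (-5)·(1) + (-16)·(6) = -101
281·t² + 202·t + 1 = 0  ⇒  m = (-101)² − 281·1 = 9920
m = 9920 > 0,  v_rel·d = -101 < 0  ⇒  outside

inside=no margin=9920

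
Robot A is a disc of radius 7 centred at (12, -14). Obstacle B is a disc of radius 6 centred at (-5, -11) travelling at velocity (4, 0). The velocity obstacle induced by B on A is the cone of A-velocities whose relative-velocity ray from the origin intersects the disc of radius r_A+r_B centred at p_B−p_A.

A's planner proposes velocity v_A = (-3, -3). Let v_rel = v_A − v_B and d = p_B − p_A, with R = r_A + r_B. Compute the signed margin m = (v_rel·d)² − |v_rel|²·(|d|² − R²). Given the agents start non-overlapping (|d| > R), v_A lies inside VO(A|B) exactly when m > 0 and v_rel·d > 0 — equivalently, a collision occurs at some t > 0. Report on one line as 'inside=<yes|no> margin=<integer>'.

d = (-17, 3),  |d|² = 298;  R = 7+6 = 13,  c = 298−13² = 129
v_rel = (-7, -3),  |v_rel|² = 58;  v_rel·d = (-7)·(-17) + (-3)·(3) = 110
58·t² − 220·t + 129 = 0  ⇒  m = 110² − 58·129 = 4618
m = 4618 > 0,  v_rel·d = 110 > 0  ⇒  inside

inside=yes margin=4618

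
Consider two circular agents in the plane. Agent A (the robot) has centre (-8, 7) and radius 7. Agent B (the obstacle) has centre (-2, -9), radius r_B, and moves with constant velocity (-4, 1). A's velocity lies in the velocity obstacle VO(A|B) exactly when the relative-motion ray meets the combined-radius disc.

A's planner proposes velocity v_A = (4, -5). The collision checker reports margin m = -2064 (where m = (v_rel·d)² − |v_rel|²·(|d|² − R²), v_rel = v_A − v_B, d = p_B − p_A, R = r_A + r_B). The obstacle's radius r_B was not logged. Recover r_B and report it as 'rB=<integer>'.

m = -2064
d = (6, -16);  v_rel = (8, -6),  |v_rel|² = 100
v_rel×d = (8)·(-16) − (-6)·(6) = -92
since m = R²·100 − (-92)²:  R² = (8464 + -2064) / 100 = 64
R = √64 = 8  ⇒  r_B = 8 − 7 = 1

rB=1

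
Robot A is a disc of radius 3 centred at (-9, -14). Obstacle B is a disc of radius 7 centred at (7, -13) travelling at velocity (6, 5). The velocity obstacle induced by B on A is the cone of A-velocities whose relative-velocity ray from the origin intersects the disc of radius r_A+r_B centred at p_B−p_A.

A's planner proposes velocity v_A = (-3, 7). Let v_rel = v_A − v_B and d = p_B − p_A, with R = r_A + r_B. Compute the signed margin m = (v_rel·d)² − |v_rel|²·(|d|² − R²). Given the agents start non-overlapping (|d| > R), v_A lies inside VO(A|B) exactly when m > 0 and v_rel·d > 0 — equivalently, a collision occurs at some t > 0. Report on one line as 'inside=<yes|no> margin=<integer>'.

d = (16, 1),  |d|² = 257;  R = 3+7 = 10,  c = 257−10² = 157
v_rel = (-9, 2),  |v_rel|² = 85;  v_rel·d = (-9)·(16) + (2)·(1) = -142
85·t² + 284·t + 157 = 0  ⇒  m = (-142)² − 85·157 = 6819
m = 6819 > 0,  v_rel·d = -142 < 0  ⇒  outside

inside=no margin=6819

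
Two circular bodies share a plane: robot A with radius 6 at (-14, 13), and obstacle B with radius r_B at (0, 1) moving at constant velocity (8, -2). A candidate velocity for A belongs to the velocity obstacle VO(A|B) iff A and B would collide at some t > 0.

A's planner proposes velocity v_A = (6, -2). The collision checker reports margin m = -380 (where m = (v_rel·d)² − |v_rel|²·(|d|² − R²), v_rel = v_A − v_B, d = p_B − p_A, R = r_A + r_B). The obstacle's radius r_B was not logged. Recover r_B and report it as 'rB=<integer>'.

m = -380
d = (14, -12);  v_rel = (-2, 0),  |v_rel|² = 4
v_rel×d = (-2)·(-12) − (0)·(14) = 24
since m = R²·4 − 24²:  R² = (576 + -380) / 4 = 49
R = √49 = 7  ⇒  r_B = 7 − 6 = 1

rB=1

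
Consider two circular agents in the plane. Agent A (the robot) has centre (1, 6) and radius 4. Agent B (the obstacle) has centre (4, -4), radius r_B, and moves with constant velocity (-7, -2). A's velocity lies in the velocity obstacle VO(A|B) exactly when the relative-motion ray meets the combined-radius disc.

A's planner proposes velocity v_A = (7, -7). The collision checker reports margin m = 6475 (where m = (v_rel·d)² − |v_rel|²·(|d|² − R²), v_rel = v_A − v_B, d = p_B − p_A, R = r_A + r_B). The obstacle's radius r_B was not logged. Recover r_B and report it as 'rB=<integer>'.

m = 6475
d = (3, -10);  v_rel = (14, -5),  |v_rel|² = 221
v_rel×d = (14)·(-10) − (-5)·(3) = -125
since m = R²·221 − (-125)²:  R² = (15625 + 6475) / 221 = 100
R = √100 = 10  ⇒  r_B = 10 − 4 = 6

rB=6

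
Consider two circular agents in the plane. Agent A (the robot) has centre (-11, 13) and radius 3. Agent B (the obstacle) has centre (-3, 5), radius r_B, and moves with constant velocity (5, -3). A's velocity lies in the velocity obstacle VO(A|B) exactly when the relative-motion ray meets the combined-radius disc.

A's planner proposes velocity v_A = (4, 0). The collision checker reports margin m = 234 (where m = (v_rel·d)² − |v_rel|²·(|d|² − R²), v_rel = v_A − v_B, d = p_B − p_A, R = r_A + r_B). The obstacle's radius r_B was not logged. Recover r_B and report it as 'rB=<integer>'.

m = 234
d = (8, -8);  v_rel = (-1, 3),  |v_rel|² = 10
v_rel×d = (-1)·(-8) − (3)·(8) = -16
since m = R²·10 − (-16)²:  R² = (256 + 234) / 10 = 49
R = √49 = 7  ⇒  r_B = 7 − 3 = 4

rB=4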